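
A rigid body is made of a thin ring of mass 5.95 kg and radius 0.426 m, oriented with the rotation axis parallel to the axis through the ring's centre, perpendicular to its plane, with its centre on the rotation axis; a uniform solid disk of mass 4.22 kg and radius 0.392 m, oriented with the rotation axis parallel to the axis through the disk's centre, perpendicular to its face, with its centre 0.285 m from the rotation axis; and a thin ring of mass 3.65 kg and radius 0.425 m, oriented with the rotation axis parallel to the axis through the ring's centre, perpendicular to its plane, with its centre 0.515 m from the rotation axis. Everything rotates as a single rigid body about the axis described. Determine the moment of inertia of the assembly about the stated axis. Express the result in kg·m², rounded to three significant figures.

3.37

Thin ring: I_cm = MR² = (5.95)(0.426)² = 1.0798 kg·m²; axis through the centre, so I = 1.0798 kg·m².
Solid disk: I_cm = (1/2)MR² = (1/2)(4.22)(0.392)² = 0.32423 kg·m²; centre at d = 0.285 m, so the parallel axis theorem gives I = 0.32423 + (4.22)(0.285)² = 0.667 kg·m².
Thin ring: I_cm = MR² = (3.65)(0.425)² = 0.65928 kg·m²; centre at d = 0.515 m, so the parallel axis theorem gives I = 0.65928 + (3.65)(0.515)² = 1.6274 kg·m².
Total I = 1.0798 + 0.667 + 1.6274 = 3.3741 kg·m².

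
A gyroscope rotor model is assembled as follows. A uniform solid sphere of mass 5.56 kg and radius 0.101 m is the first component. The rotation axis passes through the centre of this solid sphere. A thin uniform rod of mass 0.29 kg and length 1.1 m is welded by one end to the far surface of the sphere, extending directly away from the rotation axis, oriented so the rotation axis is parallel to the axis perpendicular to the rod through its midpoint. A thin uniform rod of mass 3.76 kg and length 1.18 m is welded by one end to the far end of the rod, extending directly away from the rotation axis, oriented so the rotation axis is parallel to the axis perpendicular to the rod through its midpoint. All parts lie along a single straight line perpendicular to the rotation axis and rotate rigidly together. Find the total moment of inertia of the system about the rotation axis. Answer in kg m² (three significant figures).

12.7

Solid sphere: I_cm = (2/5)MR² = (2/5)(5.56)(0.101)² = 0.022687 kg m²; axis through the centre, so I = 0.022687 kg m².
Thin rod: I_cm = (1/12)ML² = (1/12)(0.29)(1.1)² = 0.029242 kg m²; centre at d = 0.101 + 0.55 = 0.651 m, so the parallel axis theorem gives I = 0.029242 + (0.29)(0.651)² = 0.15214 kg m².
Thin rod: I_cm = (1/12)ML² = (1/12)(3.76)(1.18)² = 0.43629 kg m²; centre at d = 0.101 + 0.55 + 0.55 + 0.59 = 1.791 m, so the parallel axis theorem gives I = 0.43629 + (3.76)(1.791)² = 12.497 kg m².
Total I = 0.022687 + 0.15214 + 12.497 = 12.672 kg m².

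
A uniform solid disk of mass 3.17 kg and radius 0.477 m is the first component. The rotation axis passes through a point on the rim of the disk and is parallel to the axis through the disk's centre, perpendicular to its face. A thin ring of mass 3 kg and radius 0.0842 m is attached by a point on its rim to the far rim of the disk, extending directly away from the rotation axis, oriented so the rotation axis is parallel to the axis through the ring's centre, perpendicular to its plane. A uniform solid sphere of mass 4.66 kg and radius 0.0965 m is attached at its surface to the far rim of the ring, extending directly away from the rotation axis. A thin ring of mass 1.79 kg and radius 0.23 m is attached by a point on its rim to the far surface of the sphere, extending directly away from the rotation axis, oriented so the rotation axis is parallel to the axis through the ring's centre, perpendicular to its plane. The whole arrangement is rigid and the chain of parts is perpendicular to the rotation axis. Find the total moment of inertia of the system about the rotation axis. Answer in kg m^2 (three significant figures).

15.6

Solid disk: I_cm = (1/2)MR² = (1/2)(3.17)(0.477)² = 0.36063 kg m^2; centre at d = 0.477 m, so the parallel axis theorem gives I = 0.36063 + (3.17)(0.477)² = 1.0819 kg m^2.
Thin ring: I_cm = MR² = (3)(0.0842)² = 0.021269 kg m^2; centre at d = 0.477 + 0.477 + 0.0842 = 1.0382 m, so the parallel axis theorem gives I = 0.021269 + (3)(1.0382)² = 3.2548 kg m^2.
Solid sphere: I_cm = (2/5)MR² = (2/5)(4.66)(0.0965)² = 0.017358 kg m^2; centre at d = 0.477 + 0.477 + 0.0842 + 0.0842 + 0.0965 = 1.2189 m, so the parallel axis theorem gives I = 0.017358 + (4.66)(1.2189)² = 6.9408 kg m^2.
Thin ring: I_cm = MR² = (1.79)(0.23)² = 0.094691 kg m^2; centre at d = 0.477 + 0.477 + 0.0842 + 0.0842 + 0.0965 + 0.0965 + 0.23 = 1.5454 m, so the parallel axis theorem gives I = 0.094691 + (1.79)(1.5454)² = 4.3697 kg m^2.
Total I = 1.0819 + 3.2548 + 6.9408 + 4.3697 = 15.647 kg m^2.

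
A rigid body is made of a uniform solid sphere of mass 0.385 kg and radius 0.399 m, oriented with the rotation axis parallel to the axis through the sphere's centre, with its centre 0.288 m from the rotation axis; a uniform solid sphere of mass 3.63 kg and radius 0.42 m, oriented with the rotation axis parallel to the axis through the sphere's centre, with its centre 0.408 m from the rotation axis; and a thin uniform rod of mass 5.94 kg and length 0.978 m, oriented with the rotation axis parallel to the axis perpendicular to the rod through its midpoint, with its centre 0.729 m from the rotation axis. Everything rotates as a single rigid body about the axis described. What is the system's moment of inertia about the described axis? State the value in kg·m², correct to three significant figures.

Solid sphere: I_cm = (2/5)MR² = (2/5)(0.385)(0.399)² = 0.024517 kg·m²; centre at d = 0.288 m, so I = I_cm + Md² gives I = 0.024517 + (0.385)(0.288)² = 0.05645 kg·m².
Solid sphere: I_cm = (2/5)MR² = (2/5)(3.63)(0.42)² = 0.25613 kg·m²; centre at d = 0.408 m, so I = I_cm + Md² gives I = 0.25613 + (3.63)(0.408)² = 0.8604 kg·m².
Thin rod: I_cm = (1/12)ML² = (1/12)(5.94)(0.978)² = 0.47346 kg·m²; centre at d = 0.729 m, so I = I_cm + Md² gives I = 0.47346 + (5.94)(0.729)² = 3.6302 kg·m².
Total I = 0.05645 + 0.8604 + 3.6302 = 4.5471 kg·m².

4.55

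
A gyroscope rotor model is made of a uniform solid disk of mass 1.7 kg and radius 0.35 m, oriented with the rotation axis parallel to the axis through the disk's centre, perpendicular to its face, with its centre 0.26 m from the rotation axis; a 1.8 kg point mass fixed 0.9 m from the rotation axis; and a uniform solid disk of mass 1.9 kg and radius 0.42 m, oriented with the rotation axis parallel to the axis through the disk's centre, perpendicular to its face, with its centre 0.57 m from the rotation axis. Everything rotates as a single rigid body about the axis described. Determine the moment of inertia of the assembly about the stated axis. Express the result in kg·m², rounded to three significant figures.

Solid disk: I_cm = (1/2)MR² = (1/2)(1.7)(0.35)² = 0.10412 kg·m²; centre at d = 0.26 m, so the parallel axis theorem gives I = 0.10412 + (1.7)(0.26)² = 0.21904 kg·m².
Point mass: I_cm = 0; centre at d = 0.9 m, so the parallel axis theorem gives I = 0 + (1.8)(0.9)² = 1.458 kg·m².
Solid disk: I_cm = (1/2)MR² = (1/2)(1.9)(0.42)² = 0.16758 kg·m²; centre at d = 0.57 m, so the parallel axis theorem gives I = 0.16758 + (1.9)(0.57)² = 0.78489 kg·m².
Total I = 0.21904 + 1.458 + 0.78489 = 2.4619 kg·m².

2.46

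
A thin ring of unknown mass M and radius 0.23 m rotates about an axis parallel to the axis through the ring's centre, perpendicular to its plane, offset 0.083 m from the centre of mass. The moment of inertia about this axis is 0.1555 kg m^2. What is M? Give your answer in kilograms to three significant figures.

I = I_cm + Md² = MR² + Md² = M·[1·(0.23)² + (0.083)²] = M·0.059789.
So M = 0.1555 / 0.059789 = 2.6008 kg.

2.60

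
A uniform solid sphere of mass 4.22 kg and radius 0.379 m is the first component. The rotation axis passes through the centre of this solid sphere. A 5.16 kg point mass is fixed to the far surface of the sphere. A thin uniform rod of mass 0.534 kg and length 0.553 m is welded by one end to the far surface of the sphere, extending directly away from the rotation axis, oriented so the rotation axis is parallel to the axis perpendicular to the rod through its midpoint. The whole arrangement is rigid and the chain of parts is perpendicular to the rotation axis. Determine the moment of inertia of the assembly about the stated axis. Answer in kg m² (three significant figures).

Solid sphere: I_cm = (2/5)MR² = (2/5)(4.22)(0.379)² = 0.24247 kg m²; axis through the centre, so I = 0.24247 kg m².
Point mass: I_cm = 0; centre at d = 0.379 m, so I = I_cm + Md² gives I = 0 + (5.16)(0.379)² = 0.74119 kg m².
Thin rod: I_cm = (1/12)ML² = (1/12)(0.534)(0.553)² = 0.013609 kg m²; centre at d = 0.379 + 0.2765 = 0.6555 m, so I = I_cm + Md² gives I = 0.013609 + (0.534)(0.6555)² = 0.24306 kg m².
Total I = 0.24247 + 0.74119 + 0.24306 = 1.2267 kg m².

1.23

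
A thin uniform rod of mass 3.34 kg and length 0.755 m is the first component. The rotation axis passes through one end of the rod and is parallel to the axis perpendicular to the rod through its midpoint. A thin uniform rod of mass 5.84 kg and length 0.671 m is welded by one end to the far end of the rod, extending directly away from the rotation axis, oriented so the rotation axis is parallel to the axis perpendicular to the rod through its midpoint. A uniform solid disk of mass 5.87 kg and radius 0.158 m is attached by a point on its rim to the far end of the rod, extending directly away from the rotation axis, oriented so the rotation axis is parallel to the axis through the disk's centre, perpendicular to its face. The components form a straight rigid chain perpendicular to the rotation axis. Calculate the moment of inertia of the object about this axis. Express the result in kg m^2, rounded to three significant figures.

22.6

Thin rod: I_cm = (1/12)ML² = (1/12)(3.34)(0.755)² = 0.15866 kg m^2; centre at d = 0.3775 m, so I = I_cm + Md² gives I = 0.15866 + (3.34)(0.3775)² = 0.63463 kg m^2.
Thin rod: I_cm = (1/12)ML² = (1/12)(5.84)(0.671)² = 0.21912 kg m^2; centre at d = 0.3775 + 0.3775 + 0.3355 = 1.0905 m, so I = I_cm + Md² gives I = 0.21912 + (5.84)(1.0905)² = 7.164 kg m^2.
Solid disk: I_cm = (1/2)MR² = (1/2)(5.87)(0.158)² = 0.073269 kg m^2; centre at d = 0.3775 + 0.3775 + 0.3355 + 0.3355 + 0.158 = 1.584 m, so I = I_cm + Md² gives I = 0.073269 + (5.87)(1.584)² = 14.801 kg m^2.
Total I = 0.63463 + 7.164 + 14.801 = 22.6 kg m^2.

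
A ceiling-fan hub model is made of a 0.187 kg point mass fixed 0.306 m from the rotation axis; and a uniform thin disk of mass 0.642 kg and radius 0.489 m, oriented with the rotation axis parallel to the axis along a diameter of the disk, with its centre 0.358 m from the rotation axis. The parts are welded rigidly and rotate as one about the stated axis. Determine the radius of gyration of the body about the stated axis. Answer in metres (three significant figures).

0.408

Point mass: I_cm = 0; centre at d = 0.306 m, so I = I_cm + Md² gives I = 0 + (0.187)(0.306)² = 0.01751 kg m².
Thin disk: I_cm = (1/4)MR² = (1/4)(0.642)(0.489)² = 0.038379 kg m²; centre at d = 0.358 m, so I = I_cm + Md² gives I = 0.038379 + (0.642)(0.358)² = 0.12066 kg m².
Total I = 0.13817 kg m²; total mass M = 0.829 kg.
k = √(I/M) = √(0.13817/0.829) = 0.40825 m.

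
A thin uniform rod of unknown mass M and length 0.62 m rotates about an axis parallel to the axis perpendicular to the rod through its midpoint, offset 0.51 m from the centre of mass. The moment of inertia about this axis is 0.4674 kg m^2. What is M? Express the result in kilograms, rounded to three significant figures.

I = I_cm + Md² = (1/12)ML² + Md² = M·[0.0833333·(0.62)² + (0.51)²] = M·0.29213.
So M = 0.4674 / 0.29213 = 1.6 kg.

1.60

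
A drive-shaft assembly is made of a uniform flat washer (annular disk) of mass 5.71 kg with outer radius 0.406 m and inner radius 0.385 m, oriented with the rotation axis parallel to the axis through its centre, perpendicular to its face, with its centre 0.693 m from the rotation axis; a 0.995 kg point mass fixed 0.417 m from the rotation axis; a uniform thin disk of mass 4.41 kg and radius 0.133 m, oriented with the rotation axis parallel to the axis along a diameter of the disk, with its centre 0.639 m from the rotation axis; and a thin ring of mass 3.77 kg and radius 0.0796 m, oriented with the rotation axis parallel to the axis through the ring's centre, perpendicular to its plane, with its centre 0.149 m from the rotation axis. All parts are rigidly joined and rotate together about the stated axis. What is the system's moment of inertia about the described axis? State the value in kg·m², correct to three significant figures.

5.74

Annular disk: I_cm = (1/2)M(R²+r²) = (1/2)(5.71)[(0.406)² + (0.385)²] = 0.89379 kg·m²; centre at d = 0.693 m, so I = I_cm + Md² gives I = 0.89379 + (5.71)(0.693)² = 3.636 kg·m².
Point mass: I_cm = 0; centre at d = 0.417 m, so I = I_cm + Md² gives I = 0 + (0.995)(0.417)² = 0.17302 kg·m².
Thin disk: I_cm = (1/4)MR² = (1/4)(4.41)(0.133)² = 0.019502 kg·m²; centre at d = 0.639 m, so I = I_cm + Md² gives I = 0.019502 + (4.41)(0.639)² = 1.8202 kg·m².
Thin ring: I_cm = MR² = (3.77)(0.0796)² = 0.023887 kg·m²; centre at d = 0.149 m, so I = I_cm + Md² gives I = 0.023887 + (3.77)(0.149)² = 0.10759 kg·m².
Total I = 3.636 + 0.17302 + 1.8202 + 0.10759 = 5.7368 kg·m².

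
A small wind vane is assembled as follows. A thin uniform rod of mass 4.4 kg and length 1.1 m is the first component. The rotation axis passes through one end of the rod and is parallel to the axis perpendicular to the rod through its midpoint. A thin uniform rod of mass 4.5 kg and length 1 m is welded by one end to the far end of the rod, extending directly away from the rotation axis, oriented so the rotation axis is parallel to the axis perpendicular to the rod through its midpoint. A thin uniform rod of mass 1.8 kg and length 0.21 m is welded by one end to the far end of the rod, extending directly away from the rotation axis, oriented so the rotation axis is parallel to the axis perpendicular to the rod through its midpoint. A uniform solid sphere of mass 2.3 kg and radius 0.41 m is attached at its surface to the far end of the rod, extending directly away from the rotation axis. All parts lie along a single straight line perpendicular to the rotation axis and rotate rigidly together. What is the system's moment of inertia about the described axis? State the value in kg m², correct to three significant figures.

39.6

Thin rod: I_cm = (1/12)ML² = (1/12)(4.4)(1.1)² = 0.44367 kg m²; centre at d = 0.55 m, so the parallel axis theorem gives I = 0.44367 + (4.4)(0.55)² = 1.7747 kg m².
Thin rod: I_cm = (1/12)ML² = (1/12)(4.5)(1)² = 0.375 kg m²; centre at d = 0.55 + 0.55 + 0.5 = 1.6 m, so the parallel axis theorem gives I = 0.375 + (4.5)(1.6)² = 11.895 kg m².
Thin rod: I_cm = (1/12)ML² = (1/12)(1.8)(0.21)² = 0.006615 kg m²; centre at d = 0.55 + 0.55 + 0.5 + 0.5 + 0.105 = 2.205 m, so the parallel axis theorem gives I = 0.006615 + (1.8)(2.205)² = 8.7583 kg m².
Solid sphere: I_cm = (2/5)MR² = (2/5)(2.3)(0.41)² = 0.15465 kg m²; centre at d = 0.55 + 0.55 + 0.5 + 0.5 + 0.105 + 0.105 + 0.41 = 2.72 m, so the parallel axis theorem gives I = 0.15465 + (2.3)(2.72)² = 17.171 kg m².
Total I = 1.7747 + 11.895 + 8.7583 + 17.171 = 39.599 kg m².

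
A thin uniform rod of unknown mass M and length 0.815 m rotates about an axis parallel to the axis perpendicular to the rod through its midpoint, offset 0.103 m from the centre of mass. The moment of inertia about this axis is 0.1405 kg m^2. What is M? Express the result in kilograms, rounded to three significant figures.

2.13

I = I_cm + Md² = (1/12)ML² + Md² = M·[0.0833333·(0.815)² + (0.103)²] = M·0.065961.
So M = 0.1405 / 0.065961 = 2.13 kg.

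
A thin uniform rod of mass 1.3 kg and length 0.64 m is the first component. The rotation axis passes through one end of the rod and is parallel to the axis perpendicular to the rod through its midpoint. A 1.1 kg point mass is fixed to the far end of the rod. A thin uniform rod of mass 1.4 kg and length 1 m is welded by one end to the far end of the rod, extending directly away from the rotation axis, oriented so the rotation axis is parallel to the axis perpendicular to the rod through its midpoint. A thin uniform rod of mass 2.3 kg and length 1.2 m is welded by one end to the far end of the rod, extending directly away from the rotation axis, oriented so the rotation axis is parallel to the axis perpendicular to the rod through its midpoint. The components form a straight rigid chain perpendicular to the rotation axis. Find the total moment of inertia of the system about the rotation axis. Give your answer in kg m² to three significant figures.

14.4

Thin rod: I_cm = (1/12)ML² = (1/12)(1.3)(0.64)² = 0.044373 kg m²; centre at d = 0.32 m, so I = I_cm + Md² gives I = 0.044373 + (1.3)(0.32)² = 0.17749 kg m².
Point mass: I_cm = 0; centre at d = 0.32 + 0.32 = 0.64 m, so I = I_cm + Md² gives I = 0 + (1.1)(0.64)² = 0.45056 kg m².
Thin rod: I_cm = (1/12)ML² = (1/12)(1.4)(1)² = 0.11667 kg m²; centre at d = 0.32 + 0.32 + 0.5 = 1.14 m, so I = I_cm + Md² gives I = 0.11667 + (1.4)(1.14)² = 1.9361 kg m².
Thin rod: I_cm = (1/12)ML² = (1/12)(2.3)(1.2)² = 0.276 kg m²; centre at d = 0.32 + 0.32 + 0.5 + 0.5 + 0.6 = 2.24 m, so I = I_cm + Md² gives I = 0.276 + (2.3)(2.24)² = 11.816 kg m².
Total I = 0.17749 + 0.45056 + 1.9361 + 11.816 = 14.381 kg m².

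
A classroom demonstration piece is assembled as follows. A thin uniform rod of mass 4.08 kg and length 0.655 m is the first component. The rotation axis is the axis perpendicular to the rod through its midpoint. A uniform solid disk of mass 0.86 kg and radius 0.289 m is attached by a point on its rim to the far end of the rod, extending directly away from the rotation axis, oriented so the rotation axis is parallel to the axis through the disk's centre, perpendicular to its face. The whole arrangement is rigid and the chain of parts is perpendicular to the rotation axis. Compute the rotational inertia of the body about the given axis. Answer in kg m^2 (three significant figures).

Thin rod: I_cm = (1/12)ML² = (1/12)(4.08)(0.655)² = 0.14587 kg m^2; axis through the centre, so I = 0.14587 kg m^2.
Solid disk: I_cm = (1/2)MR² = (1/2)(0.86)(0.289)² = 0.035914 kg m^2; centre at d = 0.3275 + 0.289 = 0.6165 m, so the parallel axis theorem gives I = 0.035914 + (0.86)(0.6165)² = 0.36278 kg m^2.
Total I = 0.14587 + 0.36278 = 0.50864 kg m^2.

0.509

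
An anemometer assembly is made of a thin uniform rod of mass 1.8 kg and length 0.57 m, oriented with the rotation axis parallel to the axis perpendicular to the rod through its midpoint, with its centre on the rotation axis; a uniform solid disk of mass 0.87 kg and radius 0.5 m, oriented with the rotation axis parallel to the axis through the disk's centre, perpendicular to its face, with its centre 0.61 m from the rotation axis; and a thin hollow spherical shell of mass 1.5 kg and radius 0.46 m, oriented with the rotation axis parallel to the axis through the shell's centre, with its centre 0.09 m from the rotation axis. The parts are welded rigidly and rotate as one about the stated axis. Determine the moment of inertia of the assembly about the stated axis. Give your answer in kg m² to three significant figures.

0.705

Thin rod: I_cm = (1/12)ML² = (1/12)(1.8)(0.57)² = 0.048735 kg m²; axis through the centre, so I = 0.048735 kg m².
Solid disk: I_cm = (1/2)MR² = (1/2)(0.87)(0.5)² = 0.10875 kg m²; centre at d = 0.61 m, so the parallel axis theorem gives I = 0.10875 + (0.87)(0.61)² = 0.43248 kg m².
Spherical shell: I_cm = (2/3)MR² = (2/3)(1.5)(0.46)² = 0.2116 kg m²; centre at d = 0.09 m, so the parallel axis theorem gives I = 0.2116 + (1.5)(0.09)² = 0.22375 kg m².
Total I = 0.048735 + 0.43248 + 0.22375 = 0.70496 kg m².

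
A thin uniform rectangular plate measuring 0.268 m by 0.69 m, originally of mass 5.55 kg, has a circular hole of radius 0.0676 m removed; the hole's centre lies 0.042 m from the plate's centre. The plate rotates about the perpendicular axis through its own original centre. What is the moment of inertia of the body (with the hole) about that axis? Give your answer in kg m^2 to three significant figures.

Unpierced body about its centre: I₀ = (1/12)M(a²+b²) = (1/12)(5.55)[(0.268)² + (0.69)²] = 0.25341 kg m^2.
The removed disk has mass m = M·πr²/(ab) = (5.55)·π(0.0676)²/(0.268·0.69) = 0.43088 kg (same uniform areal density).
Its moment of inertia about the rotation axis (parallel-axis theorem): I_hole = (1/2)mr² + md² = (1/2)(0.43088)(0.0676)² + (0.43088)(0.042)² = 0.0017446 kg m^2.
Treating the hole as negative mass, I = I₀ − I_hole = 0.25341 − 0.0017446 = 0.25167 kg m^2.

0.252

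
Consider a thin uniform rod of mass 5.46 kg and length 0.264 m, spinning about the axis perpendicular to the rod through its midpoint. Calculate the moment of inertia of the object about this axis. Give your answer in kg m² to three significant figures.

I_cm = (1/12)ML² = (1/12)(5.46)(0.264)² = 0.031712 kg m²; axis through the centre, so I = 0.031712 kg m².

0.0317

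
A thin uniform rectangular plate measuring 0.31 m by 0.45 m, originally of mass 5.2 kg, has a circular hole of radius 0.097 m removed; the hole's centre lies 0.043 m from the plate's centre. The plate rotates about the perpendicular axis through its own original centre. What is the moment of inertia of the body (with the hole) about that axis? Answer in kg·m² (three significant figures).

Unpierced body about its centre: I₀ = (1/12)M(a²+b²) = (1/12)(5.2)[(0.31)² + (0.45)²] = 0.12939 kg·m².
The removed disk has mass m = M·πr²/(ab) = (5.2)·π(0.097)²/(0.31·0.45) = 1.1019 kg (same uniform areal density).
Its moment of inertia about the rotation axis (parallel-axis theorem): I_hole = (1/2)mr² + md² = (1/2)(1.1019)(0.097)² + (1.1019)(0.043)² = 0.007221 kg·m².
Treating the hole as negative mass, I = I₀ − I_hole = 0.12939 − 0.007221 = 0.12217 kg·m².

0.122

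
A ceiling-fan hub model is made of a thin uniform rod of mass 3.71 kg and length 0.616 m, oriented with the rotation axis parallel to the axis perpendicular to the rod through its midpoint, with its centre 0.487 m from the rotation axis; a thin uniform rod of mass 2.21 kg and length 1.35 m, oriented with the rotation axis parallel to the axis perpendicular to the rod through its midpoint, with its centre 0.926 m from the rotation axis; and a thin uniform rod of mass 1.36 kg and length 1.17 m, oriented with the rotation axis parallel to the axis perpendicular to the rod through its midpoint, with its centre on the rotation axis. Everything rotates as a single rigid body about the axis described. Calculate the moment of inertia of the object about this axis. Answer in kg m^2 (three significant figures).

3.38

Thin rod: I_cm = (1/12)ML² = (1/12)(3.71)(0.616)² = 0.11732 kg m^2; centre at d = 0.487 m, so I = I_cm + Md² gives I = 0.11732 + (3.71)(0.487)² = 0.99721 kg m^2.
Thin rod: I_cm = (1/12)ML² = (1/12)(2.21)(1.35)² = 0.33564 kg m^2; centre at d = 0.926 m, so I = I_cm + Md² gives I = 0.33564 + (2.21)(0.926)² = 2.2307 kg m^2.
Thin rod: I_cm = (1/12)ML² = (1/12)(1.36)(1.17)² = 0.15514 kg m^2; axis through the centre, so I = 0.15514 kg m^2.
Total I = 0.99721 + 2.2307 + 0.15514 = 3.383 kg m^2.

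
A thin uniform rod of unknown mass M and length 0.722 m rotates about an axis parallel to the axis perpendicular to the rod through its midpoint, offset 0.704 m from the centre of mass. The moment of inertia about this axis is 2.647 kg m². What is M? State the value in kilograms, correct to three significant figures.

4.91

I = I_cm + Md² = (1/12)ML² + Md² = M·[0.0833333·(0.722)² + (0.704)²] = M·0.53906.
So M = 2.647 / 0.53906 = 4.9104 kg.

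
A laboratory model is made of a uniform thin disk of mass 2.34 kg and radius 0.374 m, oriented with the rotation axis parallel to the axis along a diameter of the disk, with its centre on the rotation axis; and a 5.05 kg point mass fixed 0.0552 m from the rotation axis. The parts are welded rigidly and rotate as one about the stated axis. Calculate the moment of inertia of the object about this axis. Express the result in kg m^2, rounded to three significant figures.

Thin disk: I_cm = (1/4)MR² = (1/4)(2.34)(0.374)² = 0.081827 kg m^2; axis through the centre, so I = 0.081827 kg m^2.
Point mass: I_cm = 0; centre at d = 0.0552 m, so the parallel axis theorem gives I = 0 + (5.05)(0.0552)² = 0.015388 kg m^2.
Total I = 0.081827 + 0.015388 = 0.097215 kg m^2.

0.0972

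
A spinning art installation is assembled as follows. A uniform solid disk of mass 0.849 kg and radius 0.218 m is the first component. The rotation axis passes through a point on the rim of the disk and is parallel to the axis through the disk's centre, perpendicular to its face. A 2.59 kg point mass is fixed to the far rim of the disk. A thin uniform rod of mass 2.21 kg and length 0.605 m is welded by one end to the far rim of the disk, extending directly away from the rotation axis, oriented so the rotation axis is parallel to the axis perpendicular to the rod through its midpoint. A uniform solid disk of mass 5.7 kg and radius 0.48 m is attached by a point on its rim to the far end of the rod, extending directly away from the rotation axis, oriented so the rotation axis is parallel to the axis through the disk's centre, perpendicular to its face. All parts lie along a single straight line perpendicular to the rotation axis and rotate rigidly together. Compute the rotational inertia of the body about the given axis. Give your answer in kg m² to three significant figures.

Solid disk: I_cm = (1/2)MR² = (1/2)(0.849)(0.218)² = 0.020174 kg m²; centre at d = 0.218 m, so I = I_cm + Md² gives I = 0.020174 + (0.849)(0.218)² = 0.060522 kg m².
Point mass: I_cm = 0; centre at d = 0.218 + 0.218 = 0.436 m, so I = I_cm + Md² gives I = 0 + (2.59)(0.436)² = 0.49235 kg m².
Thin rod: I_cm = (1/12)ML² = (1/12)(2.21)(0.605)² = 0.06741 kg m²; centre at d = 0.218 + 0.218 + 0.3025 = 0.7385 m, so I = I_cm + Md² gives I = 0.06741 + (2.21)(0.7385)² = 1.2727 kg m².
Solid disk: I_cm = (1/2)MR² = (1/2)(5.7)(0.48)² = 0.65664 kg m²; centre at d = 0.218 + 0.218 + 0.3025 + 0.3025 + 0.48 = 1.521 m, so I = I_cm + Md² gives I = 0.65664 + (5.7)(1.521)² = 13.843 kg m².
Total I = 0.060522 + 0.49235 + 1.2727 + 13.843 = 15.669 kg m².

15.7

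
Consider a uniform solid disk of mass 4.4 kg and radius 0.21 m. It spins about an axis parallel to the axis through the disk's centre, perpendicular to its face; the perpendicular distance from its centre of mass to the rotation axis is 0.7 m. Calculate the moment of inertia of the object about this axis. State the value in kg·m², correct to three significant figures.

I_cm = (1/2)MR² = (1/2)(4.4)(0.21)² = 0.09702 kg·m²; centre at d = 0.7 m, so I = I_cm + Md² gives I = 0.09702 + (4.4)(0.7)² = 2.253 kg·m².

2.25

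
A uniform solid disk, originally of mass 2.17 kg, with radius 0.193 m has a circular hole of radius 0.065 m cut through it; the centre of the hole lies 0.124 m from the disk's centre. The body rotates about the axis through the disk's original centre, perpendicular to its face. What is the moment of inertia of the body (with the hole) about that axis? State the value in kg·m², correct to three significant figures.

Unpierced body about its centre: I₀ = (1/2)MR² = (1/2)(2.17)(0.193)² = 0.040415 kg·m².
The removed disk has mass m = M·(r/R)² = (2.17)(0.065/0.193)² = 0.24613 kg (same uniform areal density).
Its moment of inertia about the rotation axis (parallel-axis theorem): I_hole = (1/2)mr² + md² = (1/2)(0.24613)(0.065)² + (0.24613)(0.124)² = 0.0043045 kg·m².
Treating the hole as negative mass, I = I₀ − I_hole = 0.040415 − 0.0043045 = 0.036111 kg·m².

0.0361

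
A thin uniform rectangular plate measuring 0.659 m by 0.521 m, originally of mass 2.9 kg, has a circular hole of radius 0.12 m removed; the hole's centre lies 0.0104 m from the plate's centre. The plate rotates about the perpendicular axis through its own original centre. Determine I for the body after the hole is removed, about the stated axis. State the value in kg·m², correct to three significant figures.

0.168

Unpierced body about its centre: I₀ = (1/12)M(a²+b²) = (1/12)(2.9)[(0.659)² + (0.521)²] = 0.17055 kg·m².
The removed disk has mass m = M·πr²/(ab) = (2.9)·π(0.12)²/(0.659·0.521) = 0.38211 kg (same uniform areal density).
Its moment of inertia about the rotation axis (parallel-axis theorem): I_hole = (1/2)mr² + md² = (1/2)(0.38211)(0.12)² + (0.38211)(0.0104)² = 0.0027925 kg·m².
Treating the hole as negative mass, I = I₀ − I_hole = 0.17055 − 0.0027925 = 0.16776 kg·m².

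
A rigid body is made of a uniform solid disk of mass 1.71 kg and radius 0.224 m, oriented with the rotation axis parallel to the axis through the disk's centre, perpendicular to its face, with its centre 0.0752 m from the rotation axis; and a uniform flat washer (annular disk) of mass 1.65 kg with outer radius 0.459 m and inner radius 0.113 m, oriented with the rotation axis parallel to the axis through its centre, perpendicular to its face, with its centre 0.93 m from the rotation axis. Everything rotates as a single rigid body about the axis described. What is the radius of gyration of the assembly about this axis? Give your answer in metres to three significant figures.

0.704

Solid disk: I_cm = (1/2)MR² = (1/2)(1.71)(0.224)² = 0.0429 kg m²; centre at d = 0.0752 m, so I = I_cm + Md² gives I = 0.0429 + (1.71)(0.0752)² = 0.052571 kg m².
Annular disk: I_cm = (1/2)M(R²+r²) = (1/2)(1.65)[(0.459)² + (0.113)²] = 0.18435 kg m²; centre at d = 0.93 m, so I = I_cm + Md² gives I = 0.18435 + (1.65)(0.93)² = 1.6114 kg m².
Total I = 1.664 kg m²; total mass M = 3.36 kg.
k = √(I/M) = √(1.664/3.36) = 0.70373 m.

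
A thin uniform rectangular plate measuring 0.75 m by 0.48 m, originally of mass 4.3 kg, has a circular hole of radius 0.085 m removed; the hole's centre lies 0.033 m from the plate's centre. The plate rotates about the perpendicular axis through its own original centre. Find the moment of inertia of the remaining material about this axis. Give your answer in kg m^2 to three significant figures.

Unpierced body about its centre: I₀ = (1/12)M(a²+b²) = (1/12)(4.3)[(0.75)² + (0.48)²] = 0.28412 kg m^2.
The removed disk has mass m = M·πr²/(ab) = (4.3)·π(0.085)²/(0.75·0.48) = 0.27112 kg (same uniform areal density).
Its moment of inertia about the rotation axis (parallel-axis theorem): I_hole = (1/2)mr² + md² = (1/2)(0.27112)(0.085)² + (0.27112)(0.033)² = 0.0012746 kg m^2.
Treating the hole as negative mass, I = I₀ − I_hole = 0.28412 − 0.0012746 = 0.28285 kg m^2.

0.283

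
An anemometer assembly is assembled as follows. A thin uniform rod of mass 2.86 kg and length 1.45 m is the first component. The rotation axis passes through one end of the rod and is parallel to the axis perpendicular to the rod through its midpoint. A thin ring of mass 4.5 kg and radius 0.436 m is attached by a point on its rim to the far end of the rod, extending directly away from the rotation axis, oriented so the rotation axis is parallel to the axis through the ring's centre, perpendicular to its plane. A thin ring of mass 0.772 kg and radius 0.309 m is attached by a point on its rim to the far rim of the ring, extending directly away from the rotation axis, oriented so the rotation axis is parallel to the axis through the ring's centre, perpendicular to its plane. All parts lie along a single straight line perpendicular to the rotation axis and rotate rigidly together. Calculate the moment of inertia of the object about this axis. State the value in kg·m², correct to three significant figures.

Thin rod: I_cm = (1/12)ML² = (1/12)(2.86)(1.45)² = 0.5011 kg·m²; centre at d = 0.725 m, so I = I_cm + Md² gives I = 0.5011 + (2.86)(0.725)² = 2.0044 kg·m².
Thin ring: I_cm = MR² = (4.5)(0.436)² = 0.85543 kg·m²; centre at d = 0.725 + 0.725 + 0.436 = 1.886 m, so I = I_cm + Md² gives I = 0.85543 + (4.5)(1.886)² = 16.862 kg·m².
Thin ring: I_cm = MR² = (0.772)(0.309)² = 0.073711 kg·m²; centre at d = 0.725 + 0.725 + 0.436 + 0.436 + 0.309 = 2.631 m, so I = I_cm + Md² gives I = 0.073711 + (0.772)(2.631)² = 5.4176 kg·m².
Total I = 2.0044 + 16.862 + 5.4176 = 24.284 kg·m².

24.3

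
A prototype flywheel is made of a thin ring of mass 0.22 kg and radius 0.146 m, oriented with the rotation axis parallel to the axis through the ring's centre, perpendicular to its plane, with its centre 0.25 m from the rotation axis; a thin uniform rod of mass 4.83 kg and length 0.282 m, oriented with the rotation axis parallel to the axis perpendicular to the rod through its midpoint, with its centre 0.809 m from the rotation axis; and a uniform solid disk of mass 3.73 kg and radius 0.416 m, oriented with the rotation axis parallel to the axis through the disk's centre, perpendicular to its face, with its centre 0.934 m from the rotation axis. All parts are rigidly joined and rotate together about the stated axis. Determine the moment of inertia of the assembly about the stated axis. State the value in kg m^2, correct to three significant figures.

Thin ring: I_cm = MR² = (0.22)(0.146)² = 0.0046895 kg m^2; centre at d = 0.25 m, so the parallel axis theorem gives I = 0.0046895 + (0.22)(0.25)² = 0.01844 kg m^2.
Thin rod: I_cm = (1/12)ML² = (1/12)(4.83)(0.282)² = 0.032008 kg m^2; centre at d = 0.809 m, so the parallel axis theorem gives I = 0.032008 + (4.83)(0.809)² = 3.1932 kg m^2.
Solid disk: I_cm = (1/2)MR² = (1/2)(3.73)(0.416)² = 0.32275 kg m^2; centre at d = 0.934 m, so the parallel axis theorem gives I = 0.32275 + (3.73)(0.934)² = 3.5766 kg m^2.
Total I = 0.01844 + 3.1932 + 3.5766 = 6.7882 kg m^2.

6.79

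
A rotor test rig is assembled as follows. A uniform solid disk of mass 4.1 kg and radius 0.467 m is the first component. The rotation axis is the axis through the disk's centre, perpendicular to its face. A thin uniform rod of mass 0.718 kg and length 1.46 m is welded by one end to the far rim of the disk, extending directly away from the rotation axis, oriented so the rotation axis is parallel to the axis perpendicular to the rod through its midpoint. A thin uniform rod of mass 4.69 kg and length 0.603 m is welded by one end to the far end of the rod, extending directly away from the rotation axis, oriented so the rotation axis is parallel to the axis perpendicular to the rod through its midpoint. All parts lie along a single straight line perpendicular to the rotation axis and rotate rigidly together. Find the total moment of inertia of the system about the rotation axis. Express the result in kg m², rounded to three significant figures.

25.0

Solid disk: I_cm = (1/2)MR² = (1/2)(4.1)(0.467)² = 0.44708 kg m²; axis through the centre, so I = 0.44708 kg m².
Thin rod: I_cm = (1/12)ML² = (1/12)(0.718)(1.46)² = 0.12754 kg m²; centre at d = 0.467 + 0.73 = 1.197 m, so I = I_cm + Md² gives I = 0.12754 + (0.718)(1.197)² = 1.1563 kg m².
Thin rod: I_cm = (1/12)ML² = (1/12)(4.69)(0.603)² = 0.14211 kg m²; centre at d = 0.467 + 0.73 + 0.73 + 0.3015 = 2.2285 m, so I = I_cm + Md² gives I = 0.14211 + (4.69)(2.2285)² = 23.434 kg m².
Total I = 0.44708 + 1.1563 + 23.434 = 25.037 kg m².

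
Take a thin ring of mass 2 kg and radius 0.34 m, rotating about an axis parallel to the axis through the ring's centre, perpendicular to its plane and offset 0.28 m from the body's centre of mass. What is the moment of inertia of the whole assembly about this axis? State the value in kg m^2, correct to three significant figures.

I_cm = MR² = (2)(0.34)² = 0.2312 kg m^2; centre at d = 0.28 m, so the parallel axis theorem gives I = 0.2312 + (2)(0.28)² = 0.388 kg m^2.

0.388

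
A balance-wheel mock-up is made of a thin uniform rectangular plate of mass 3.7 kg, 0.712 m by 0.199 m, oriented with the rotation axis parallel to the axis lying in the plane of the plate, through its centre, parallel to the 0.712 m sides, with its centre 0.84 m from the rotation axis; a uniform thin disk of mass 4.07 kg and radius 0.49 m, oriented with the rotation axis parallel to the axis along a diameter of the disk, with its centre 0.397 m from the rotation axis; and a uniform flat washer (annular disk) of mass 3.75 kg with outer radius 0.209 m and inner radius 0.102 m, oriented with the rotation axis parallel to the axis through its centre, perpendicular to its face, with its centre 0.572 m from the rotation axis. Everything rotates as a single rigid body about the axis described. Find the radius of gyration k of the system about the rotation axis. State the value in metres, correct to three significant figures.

0.648

Rectangular plate: I_cm = (1/12)Mb² = (1/12)(3.7)(0.199)² = 0.01221 kg·m²; centre at d = 0.84 m, so the parallel axis theorem gives I = 0.01221 + (3.7)(0.84)² = 2.6229 kg·m².
Thin disk: I_cm = (1/4)MR² = (1/4)(4.07)(0.49)² = 0.2443 kg·m²; centre at d = 0.397 m, so the parallel axis theorem gives I = 0.2443 + (4.07)(0.397)² = 0.88577 kg·m².
Annular disk: I_cm = (1/2)M(R²+r²) = (1/2)(3.75)[(0.209)² + (0.102)²] = 0.10141 kg·m²; centre at d = 0.572 m, so the parallel axis theorem gives I = 0.10141 + (3.75)(0.572)² = 1.3283 kg·m².
Total I = 4.8371 kg·m²; total mass M = 11.52 kg.
k = √(I/M) = √(4.8371/11.52) = 0.64798 m.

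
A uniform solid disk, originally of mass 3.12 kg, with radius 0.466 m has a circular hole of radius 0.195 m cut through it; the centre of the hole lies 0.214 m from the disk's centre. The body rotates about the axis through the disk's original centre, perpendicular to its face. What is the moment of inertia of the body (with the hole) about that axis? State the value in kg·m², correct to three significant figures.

0.303

Unpierced body about its centre: I₀ = (1/2)MR² = (1/2)(3.12)(0.466)² = 0.33876 kg·m².
The removed disk has mass m = M·(r/R)² = (3.12)(0.195/0.466)² = 0.54633 kg (same uniform areal density).
Its moment of inertia about the rotation axis (parallel-axis theorem): I_hole = (1/2)mr² + md² = (1/2)(0.54633)(0.195)² + (0.54633)(0.214)² = 0.035407 kg·m².
Treating the hole as negative mass, I = I₀ − I_hole = 0.33876 − 0.035407 = 0.30336 kg·m².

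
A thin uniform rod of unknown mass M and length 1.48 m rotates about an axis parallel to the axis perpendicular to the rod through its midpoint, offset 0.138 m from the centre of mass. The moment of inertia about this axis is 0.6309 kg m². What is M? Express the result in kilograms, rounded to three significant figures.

3.13

I = I_cm + Md² = (1/12)ML² + Md² = M·[0.0833333·(1.48)² + (0.138)²] = M·0.20158.
So M = 0.6309 / 0.20158 = 3.1298 kg.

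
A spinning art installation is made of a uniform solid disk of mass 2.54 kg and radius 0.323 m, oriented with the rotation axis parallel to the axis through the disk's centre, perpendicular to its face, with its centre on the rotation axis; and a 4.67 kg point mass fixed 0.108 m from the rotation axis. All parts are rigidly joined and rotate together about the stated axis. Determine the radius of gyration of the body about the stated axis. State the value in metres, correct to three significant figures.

0.161

Solid disk: I_cm = (1/2)MR² = (1/2)(2.54)(0.323)² = 0.1325 kg·m²; axis through the centre, so I = 0.1325 kg·m².
Point mass: I_cm = 0; centre at d = 0.108 m, so the parallel axis theorem gives I = 0 + (4.67)(0.108)² = 0.054471 kg·m².
Total I = 0.18697 kg·m²; total mass M = 7.21 kg.
k = √(I/M) = √(0.18697/7.21) = 0.16103 m.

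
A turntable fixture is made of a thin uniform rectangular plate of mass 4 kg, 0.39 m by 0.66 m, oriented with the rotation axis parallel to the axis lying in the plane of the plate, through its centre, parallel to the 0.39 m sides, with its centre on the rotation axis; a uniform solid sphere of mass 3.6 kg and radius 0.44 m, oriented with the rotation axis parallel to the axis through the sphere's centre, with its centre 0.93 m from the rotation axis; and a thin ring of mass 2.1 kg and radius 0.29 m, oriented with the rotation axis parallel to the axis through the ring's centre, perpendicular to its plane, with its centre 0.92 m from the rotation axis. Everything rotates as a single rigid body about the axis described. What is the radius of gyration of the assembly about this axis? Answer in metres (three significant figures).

0.752

Rectangular plate: I_cm = (1/12)Mb² = (1/12)(4)(0.66)² = 0.1452 kg m²; axis through the centre, so I = 0.1452 kg m².
Solid sphere: I_cm = (2/5)MR² = (2/5)(3.6)(0.44)² = 0.27878 kg m²; centre at d = 0.93 m, so I = I_cm + Md² gives I = 0.27878 + (3.6)(0.93)² = 3.3924 kg m².
Thin ring: I_cm = MR² = (2.1)(0.29)² = 0.17661 kg m²; centre at d = 0.92 m, so I = I_cm + Md² gives I = 0.17661 + (2.1)(0.92)² = 1.9541 kg m².
Total I = 5.4917 kg m²; total mass M = 9.7 kg.
k = √(I/M) = √(5.4917/9.7) = 0.75243 m.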